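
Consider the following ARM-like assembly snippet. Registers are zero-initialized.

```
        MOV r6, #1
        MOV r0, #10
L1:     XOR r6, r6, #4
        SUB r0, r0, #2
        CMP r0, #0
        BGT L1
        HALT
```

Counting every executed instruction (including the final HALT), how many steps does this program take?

after MOV r6, #1: r6=1
after MOV r0, #10: r0=10
after XOR r6, r6, #4: r6=1^4=5
after SUB r0, r0, #2: r0=10-2=8
CMP r0, #0  (cmp 8,0)
BGT L1: taken
after XOR r6, r6, #4: r6=5^4=1
after SUB r0, r0, #2: r0=8-2=6
CMP r0, #0  (cmp 6,0)
BGT L1: taken
after XOR r6, r6, #4: r6=1^4=5
after SUB r0, r0, #2: r0=6-2=4
CMP r0, #0  (cmp 4,0)
BGT L1: taken
after XOR r6, r6, #4: r6=5^4=1
after SUB r0, r0, #2: r0=4-2=2
CMP r0, #0  (cmp 2,0)
BGT L1: taken
after XOR r6, r6, #4: r6=1^4=5
after SUB r0, r0, #2: r0=2-2=0
CMP r0, #0  (cmp 0,0)
BGT L1: not taken
halt.
Total executed instructions: 23.

23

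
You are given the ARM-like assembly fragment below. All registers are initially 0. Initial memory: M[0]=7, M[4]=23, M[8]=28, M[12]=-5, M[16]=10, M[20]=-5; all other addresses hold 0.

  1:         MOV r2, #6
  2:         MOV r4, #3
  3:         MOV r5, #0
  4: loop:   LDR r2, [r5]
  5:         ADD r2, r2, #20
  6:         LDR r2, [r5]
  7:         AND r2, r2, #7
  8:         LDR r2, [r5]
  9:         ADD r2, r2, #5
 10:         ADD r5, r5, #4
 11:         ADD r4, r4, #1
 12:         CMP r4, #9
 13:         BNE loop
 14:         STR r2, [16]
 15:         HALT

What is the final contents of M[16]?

0

MOV r2, #6 → r2=6
MOV r4, #3 → r4=3
MOV r5, #0 → r5=0
LDR r2, [r5] → r2=M[0]=7
ADD r2, r2, #20 → r2=7+20=27
LDR r2, [r5] → r2=M[0]=7
AND r2, r2, #7 → r2=7&7=7
LDR r2, [r5] → r2=M[0]=7
ADD r2, r2, #5 → r2=7+5=12
ADD r5, r5, #4 → r5=0+4=4
ADD r4, r4, #1 → r4=3+1=4
CMP r4, #9  (cmp 4,9)
BNE loop: taken
LDR r2, [r5] → r2=M[4]=23
ADD r2, r2, #20 → r2=23+20=43
LDR r2, [r5] → r2=M[4]=23
AND r2, r2, #7 → r2=23&7=7
LDR r2, [r5] → r2=M[4]=23
ADD r2, r2, #5 → r2=23+5=28
ADD r5, r5, #4 → r5=4+4=8
ADD r4, r4, #1 → r4=4+1=5
CMP r4, #9  (cmp 5,9)
BNE loop: taken
LDR r2, [r5] → r2=M[8]=28
ADD r2, r2, #20 → r2=28+20=48
LDR r2, [r5] → r2=M[8]=28
AND r2, r2, #7 → r2=28&7=4
LDR r2, [r5] → r2=M[8]=28
ADD r2, r2, #5 → r2=28+5=33
ADD r5, r5, #4 → r5=8+4=12
ADD r4, r4, #1 → r4=5+1=6
CMP r4, #9  (cmp 6,9)
BNE loop: taken
LDR r2, [r5] → r2=M[12]=-5
ADD r2, r2, #20 → r2=(-5)+20=15
LDR r2, [r5] → r2=M[12]=-5
AND r2, r2, #7 → r2=(-5)&7=3
LDR r2, [r5] → r2=M[12]=-5
ADD r2, r2, #5 → r2=(-5)+5=0
ADD r5, r5, #4 → r5=12+4=16
ADD r4, r4, #1 → r4=6+1=7
CMP r4, #9  (cmp 7,9)
BNE loop: taken
LDR r2, [r5] → r2=M[16]=10
ADD r2, r2, #20 → r2=10+20=30
LDR r2, [r5] → r2=M[16]=10
AND r2, r2, #7 → r2=10&7=2
LDR r2, [r5] → r2=M[16]=10
ADD r2, r2, #5 → r2=10+5=15
ADD r5, r5, #4 → r5=16+4=20
ADD r4, r4, #1 → r4=7+1=8
CMP r4, #9  (cmp 8,9)
BNE loop: taken
LDR r2, [r5] → r2=M[20]=-5
ADD r2, r2, #20 → r2=(-5)+20=15
LDR r2, [r5] → r2=M[20]=-5
AND r2, r2, #7 → r2=(-5)&7=3
LDR r2, [r5] → r2=M[20]=-5
ADD r2, r2, #5 → r2=(-5)+5=0
ADD r5, r5, #4 → r5=20+4=24
ADD r4, r4, #1 → r4=8+1=9
CMP r4, #9  (cmp 9,9)
BNE loop: not taken
STR r2, [16] → M[16]=0
halt.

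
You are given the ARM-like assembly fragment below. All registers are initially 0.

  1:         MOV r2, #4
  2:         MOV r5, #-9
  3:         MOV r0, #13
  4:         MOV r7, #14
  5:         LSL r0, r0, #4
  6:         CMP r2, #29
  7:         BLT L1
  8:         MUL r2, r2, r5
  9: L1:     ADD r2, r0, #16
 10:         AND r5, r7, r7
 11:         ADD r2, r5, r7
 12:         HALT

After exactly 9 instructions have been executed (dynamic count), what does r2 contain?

MOV r2, #4 → r2=4
MOV r5, #-9 → r5=-9
MOV r0, #13 → r0=13
MOV r7, #14 → r7=14
LSL r0, r0, #4 → r0=13<<4=208
CMP r2, #29  (cmp 4,29)
BLT L1: taken
ADD r2, r0, #16 → r2=208+16=224
AND r5, r7, r7 → r5=14&14=14
After step 9: r2 = 224.

224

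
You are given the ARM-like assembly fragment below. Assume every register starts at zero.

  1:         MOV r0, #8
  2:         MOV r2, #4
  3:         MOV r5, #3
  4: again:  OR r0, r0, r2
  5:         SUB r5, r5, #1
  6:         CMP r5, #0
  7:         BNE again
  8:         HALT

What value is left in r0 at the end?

after MOV r0, #8: r0=8
after MOV r2, #4: r2=4
after MOV r5, #3: r5=3
after OR r0, r0, r2: r0=8|4=12
after SUB r5, r5, #1: r5=3-1=2
CMP r5, #0  (cmp 2,0)
BNE again: taken
after OR r0, r0, r2: r0=12|4=12
after SUB r5, r5, #1: r5=2-1=1
CMP r5, #0  (cmp 1,0)
BNE again: taken
after OR r0, r0, r2: r0=12|4=12
after SUB r5, r5, #1: r5=1-1=0
CMP r5, #0  (cmp 0,0)
BNE again: not taken
halt.

12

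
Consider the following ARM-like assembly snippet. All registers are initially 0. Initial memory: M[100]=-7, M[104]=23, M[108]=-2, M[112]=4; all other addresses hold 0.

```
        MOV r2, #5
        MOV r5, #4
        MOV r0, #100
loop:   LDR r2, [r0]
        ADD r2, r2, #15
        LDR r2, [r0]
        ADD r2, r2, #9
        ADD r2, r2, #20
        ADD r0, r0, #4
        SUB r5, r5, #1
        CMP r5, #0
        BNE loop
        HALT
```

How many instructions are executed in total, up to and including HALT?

40

MOV r2, #5 → r2=5
MOV r5, #4 → r5=4
MOV r0, #100 → r0=100
LDR r2, [r0] → r2=M[100]=-7
ADD r2, r2, #15 → r2=(-7)+15=8
LDR r2, [r0] → r2=M[100]=-7
ADD r2, r2, #9 → r2=(-7)+9=2
ADD r2, r2, #20 → r2=2+20=22
ADD r0, r0, #4 → r0=100+4=104
SUB r5, r5, #1 → r5=4-1=3
CMP r5, #0  (cmp 3,0)
BNE loop: taken
LDR r2, [r0] → r2=M[104]=23
ADD r2, r2, #15 → r2=23+15=38
LDR r2, [r0] → r2=M[104]=23
ADD r2, r2, #9 → r2=23+9=32
ADD r2, r2, #20 → r2=32+20=52
ADD r0, r0, #4 → r0=104+4=108
SUB r5, r5, #1 → r5=3-1=2
CMP r5, #0  (cmp 2,0)
BNE loop: taken
LDR r2, [r0] → r2=M[108]=-2
ADD r2, r2, #15 → r2=(-2)+15=13
LDR r2, [r0] → r2=M[108]=-2
ADD r2, r2, #9 → r2=(-2)+9=7
ADD r2, r2, #20 → r2=7+20=27
ADD r0, r0, #4 → r0=108+4=112
SUB r5, r5, #1 → r5=2-1=1
CMP r5, #0  (cmp 1,0)
BNE loop: taken
LDR r2, [r0] → r2=M[112]=4
ADD r2, r2, #15 → r2=4+15=19
LDR r2, [r0] → r2=M[112]=4
ADD r2, r2, #9 → r2=4+9=13
ADD r2, r2, #20 → r2=13+20=33
ADD r0, r0, #4 → r0=112+4=116
SUB r5, r5, #1 → r5=1-1=0
CMP r5, #0  (cmp 0,0)
BNE loop: not taken
halt.
Total executed instructions: 40.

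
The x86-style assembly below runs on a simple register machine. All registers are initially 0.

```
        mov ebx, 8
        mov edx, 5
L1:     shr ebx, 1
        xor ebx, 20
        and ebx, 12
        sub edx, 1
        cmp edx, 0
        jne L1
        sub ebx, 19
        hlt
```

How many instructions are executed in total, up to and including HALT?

34

ebx=8
edx=5
ebx=8>>1=4
ebx=4^20=16
ebx=16&12=0
edx=5-1=4
cmp edx, 0  (cmp 4,0)
jne L1: taken
ebx=0>>1=0
ebx=0^20=20
ebx=20&12=4
edx=4-1=3
cmp edx, 0  (cmp 3,0)
jne L1: taken
ebx=4>>1=2
ebx=2^20=22
ebx=22&12=4
edx=3-1=2
cmp edx, 0  (cmp 2,0)
jne L1: taken
ebx=4>>1=2
ebx=2^20=22
ebx=22&12=4
edx=2-1=1
cmp edx, 0  (cmp 1,0)
jne L1: taken
ebx=4>>1=2
ebx=2^20=22
ebx=22&12=4
edx=1-1=0
cmp edx, 0  (cmp 0,0)
jne L1: not taken
ebx=4-19=-15
halt.
Total executed instructions: 34.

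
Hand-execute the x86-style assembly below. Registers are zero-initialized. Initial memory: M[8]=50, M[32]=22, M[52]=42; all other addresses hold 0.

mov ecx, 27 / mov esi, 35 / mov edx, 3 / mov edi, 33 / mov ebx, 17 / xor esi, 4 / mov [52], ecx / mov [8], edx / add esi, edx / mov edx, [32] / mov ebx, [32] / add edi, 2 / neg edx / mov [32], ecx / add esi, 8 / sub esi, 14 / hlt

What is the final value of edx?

after mov ecx, 27: ecx=27
after mov esi, 35: esi=35
after mov edx, 3: edx=3
after mov edi, 33: edi=33
after mov ebx, 17: ebx=17
after xor esi, 4: esi=35^4=39
mov [52], ecx → M[52]=27
mov [8], edx → M[8]=3
after add esi, edx: esi=39+3=42
after mov edx, [32]: edx=M[32]=22
after mov ebx, [32]: ebx=M[32]=22
after add edi, 2: edi=33+2=35
after neg edx: edx=-(22)=-22
mov [32], ecx → M[32]=27
after add esi, 8: esi=42+8=50
after sub esi, 14: esi=50-14=36
halt.

-22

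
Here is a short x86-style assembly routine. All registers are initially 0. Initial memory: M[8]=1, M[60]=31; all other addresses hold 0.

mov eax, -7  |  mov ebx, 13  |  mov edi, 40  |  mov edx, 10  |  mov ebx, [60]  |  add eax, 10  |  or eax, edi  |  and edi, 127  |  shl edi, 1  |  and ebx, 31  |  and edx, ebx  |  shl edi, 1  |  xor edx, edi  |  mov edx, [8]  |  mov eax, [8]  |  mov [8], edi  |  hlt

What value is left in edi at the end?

mov eax, -7 → eax=-7
mov ebx, 13 → ebx=13
mov edi, 40 → edi=40
mov edx, 10 → edx=10
mov ebx, [60] → ebx=M[60]=31
add eax, 10 → eax=(-7)+10=3
or eax, edi → eax=3|40=43
and edi, 127 → edi=40&127=40
shl edi, 1 → edi=40<<1=80
and ebx, 31 → ebx=31&31=31
and edx, ebx → edx=10&31=10
shl edi, 1 → edi=80<<1=160
xor edx, edi → edx=10^160=170
mov edx, [8] → edx=M[8]=1
mov eax, [8] → eax=M[8]=1
mov [8], edi → M[8]=160
halt.

160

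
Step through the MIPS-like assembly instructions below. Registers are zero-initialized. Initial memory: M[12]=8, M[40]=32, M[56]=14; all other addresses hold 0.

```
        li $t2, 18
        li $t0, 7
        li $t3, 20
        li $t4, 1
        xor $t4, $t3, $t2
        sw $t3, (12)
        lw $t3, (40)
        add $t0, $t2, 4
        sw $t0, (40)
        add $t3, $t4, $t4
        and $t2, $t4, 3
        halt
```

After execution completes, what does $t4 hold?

li $t2, 18 → $t2=18
li $t0, 7 → $t0=7
li $t3, 20 → $t3=20
li $t4, 1 → $t4=1
xor $t4, $t3, $t2 → $t4=20^18=6
sw $t3, (12) → M[12]=20
lw $t3, (40) → $t3=M[40]=32
add $t0, $t2, 4 → $t0=18+4=22
sw $t0, (40) → M[40]=22
add $t3, $t4, $t4 → $t3=6+6=12
and $t2, $t4, 3 → $t2=6&3=2
halt.

6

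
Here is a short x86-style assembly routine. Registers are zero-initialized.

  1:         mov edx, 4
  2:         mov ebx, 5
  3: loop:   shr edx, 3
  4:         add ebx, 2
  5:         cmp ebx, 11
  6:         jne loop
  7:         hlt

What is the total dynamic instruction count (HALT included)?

after mov edx, 4: edx=4
after mov ebx, 5: ebx=5
after shr edx, 3: edx=4>>3=0
after add ebx, 2: ebx=5+2=7
cmp ebx, 11  (cmp 7,11)
jne loop: taken
after shr edx, 3: edx=0>>3=0
after add ebx, 2: ebx=7+2=9
cmp ebx, 11  (cmp 9,11)
jne loop: taken
after shr edx, 3: edx=0>>3=0
after add ebx, 2: ebx=9+2=11
cmp ebx, 11  (cmp 11,11)
jne loop: not taken
halt.
Total executed instructions: 15.

15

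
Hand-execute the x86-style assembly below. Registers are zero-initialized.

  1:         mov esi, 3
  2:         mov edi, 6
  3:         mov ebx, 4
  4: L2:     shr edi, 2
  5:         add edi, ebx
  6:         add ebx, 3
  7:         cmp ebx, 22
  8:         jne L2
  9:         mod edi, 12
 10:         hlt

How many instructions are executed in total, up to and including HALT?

35

mov esi, 3 → esi=3
mov edi, 6 → edi=6
mov ebx, 4 → ebx=4
shr edi, 2 → edi=6>>2=1
add edi, ebx → edi=1+4=5
add ebx, 3 → ebx=4+3=7
cmp ebx, 22  (cmp 7,22)
jne L2: taken
shr edi, 2 → edi=5>>2=1
add edi, ebx → edi=1+7=8
add ebx, 3 → ebx=7+3=10
cmp ebx, 22  (cmp 10,22)
jne L2: taken
shr edi, 2 → edi=8>>2=2
add edi, ebx → edi=2+10=12
add ebx, 3 → ebx=10+3=13
cmp ebx, 22  (cmp 13,22)
jne L2: taken
shr edi, 2 → edi=12>>2=3
add edi, ebx → edi=3+13=16
add ebx, 3 → ebx=13+3=16
cmp ebx, 22  (cmp 16,22)
jne L2: taken
shr edi, 2 → edi=16>>2=4
add edi, ebx → edi=4+16=20
add ebx, 3 → ebx=16+3=19
cmp ebx, 22  (cmp 19,22)
jne L2: taken
shr edi, 2 → edi=20>>2=5
add edi, ebx → edi=5+19=24
add ebx, 3 → ebx=19+3=22
cmp ebx, 22  (cmp 22,22)
jne L2: not taken
mod edi, 12 → edi=24%12=0
halt.
Total executed instructions: 35.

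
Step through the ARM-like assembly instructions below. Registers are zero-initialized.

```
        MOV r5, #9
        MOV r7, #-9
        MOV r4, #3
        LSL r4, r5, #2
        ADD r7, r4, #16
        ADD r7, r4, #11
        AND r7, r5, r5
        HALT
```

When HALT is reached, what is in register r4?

36

MOV r5, #9 → r5=9
MOV r7, #-9 → r7=-9
MOV r4, #3 → r4=3
LSL r4, r5, #2 → r4=9<<2=36
ADD r7, r4, #16 → r7=36+16=52
ADD r7, r4, #11 → r7=36+11=47
AND r7, r5, r5 → r7=9&9=9
halt.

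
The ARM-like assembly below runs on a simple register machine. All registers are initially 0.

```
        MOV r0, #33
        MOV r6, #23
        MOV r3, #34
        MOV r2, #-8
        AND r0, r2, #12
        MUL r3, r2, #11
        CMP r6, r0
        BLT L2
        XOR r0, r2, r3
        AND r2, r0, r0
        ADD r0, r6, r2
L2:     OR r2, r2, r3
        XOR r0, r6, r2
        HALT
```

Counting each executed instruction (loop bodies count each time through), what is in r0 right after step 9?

80

r0=33
r6=23
r3=34
r2=-8
r0=(-8)&12=8
r3=(-8)*11=-88
CMP r6, r0  (cmp 23,8)
BLT L2: not taken
r0=(-8)^(-88)=80
After step 9: r0 = 80.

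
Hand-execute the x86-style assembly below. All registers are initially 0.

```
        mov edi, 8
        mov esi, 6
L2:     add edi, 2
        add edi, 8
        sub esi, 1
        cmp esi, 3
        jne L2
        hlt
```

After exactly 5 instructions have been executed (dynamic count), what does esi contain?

after mov edi, 8: edi=8
after mov esi, 6: esi=6
after add edi, 2: edi=8+2=10
after add edi, 8: edi=10+8=18
after sub esi, 1: esi=6-1=5
After step 5: esi = 5.

5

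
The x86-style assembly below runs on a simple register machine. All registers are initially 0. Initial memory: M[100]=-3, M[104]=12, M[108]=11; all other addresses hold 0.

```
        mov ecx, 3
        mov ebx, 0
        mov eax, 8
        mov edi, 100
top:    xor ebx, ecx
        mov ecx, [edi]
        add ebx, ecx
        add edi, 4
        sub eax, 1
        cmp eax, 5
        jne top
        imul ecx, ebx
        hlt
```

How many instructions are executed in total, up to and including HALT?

27

ecx=3
ebx=0
eax=8
edi=100
ebx=0^3=3
ecx=M[100]=-3
ebx=3+(-3)=0
edi=100+4=104
eax=8-1=7
cmp eax, 5  (cmp 7,5)
jne top: taken
ebx=0^(-3)=-3
ecx=M[104]=12
ebx=(-3)+12=9
edi=104+4=108
eax=7-1=6
cmp eax, 5  (cmp 6,5)
jne top: taken
ebx=9^12=5
ecx=M[108]=11
ebx=5+11=16
edi=108+4=112
eax=6-1=5
cmp eax, 5  (cmp 5,5)
jne top: not taken
ecx=11*16=176
halt.
Total executed instructions: 27.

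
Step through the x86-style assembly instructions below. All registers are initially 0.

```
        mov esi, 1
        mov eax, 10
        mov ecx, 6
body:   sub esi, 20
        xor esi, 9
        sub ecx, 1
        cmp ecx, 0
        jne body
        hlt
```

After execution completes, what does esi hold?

-119

after mov esi, 1: esi=1
after mov eax, 10: eax=10
after mov ecx, 6: ecx=6
after sub esi, 20: esi=1-20=-19
after xor esi, 9: esi=(-19)^9=-28
after sub ecx, 1: ecx=6-1=5
cmp ecx, 0  (cmp 5,0)
jne body: taken
after sub esi, 20: esi=(-28)-20=-48
after xor esi, 9: esi=(-48)^9=-39
after sub ecx, 1: ecx=5-1=4
cmp ecx, 0  (cmp 4,0)
jne body: taken
after sub esi, 20: esi=(-39)-20=-59
after xor esi, 9: esi=(-59)^9=-52
after sub ecx, 1: ecx=4-1=3
cmp ecx, 0  (cmp 3,0)
jne body: taken
after sub esi, 20: esi=(-52)-20=-72
after xor esi, 9: esi=(-72)^9=-79
after sub ecx, 1: ecx=3-1=2
cmp ecx, 0  (cmp 2,0)
jne body: taken
after sub esi, 20: esi=(-79)-20=-99
after xor esi, 9: esi=(-99)^9=-108
after sub ecx, 1: ecx=2-1=1
cmp ecx, 0  (cmp 1,0)
jne body: taken
after sub esi, 20: esi=(-108)-20=-128
after xor esi, 9: esi=(-128)^9=-119
after sub ecx, 1: ecx=1-1=0
cmp ecx, 0  (cmp 0,0)
jne body: not taken
halt.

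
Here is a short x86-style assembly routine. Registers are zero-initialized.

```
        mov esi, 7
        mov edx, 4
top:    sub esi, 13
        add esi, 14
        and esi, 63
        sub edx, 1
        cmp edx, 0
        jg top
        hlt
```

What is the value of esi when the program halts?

after mov esi, 7: esi=7
after mov edx, 4: edx=4
after sub esi, 13: esi=7-13=-6
after add esi, 14: esi=(-6)+14=8
after and esi, 63: esi=8&63=8
after sub edx, 1: edx=4-1=3
cmp edx, 0  (cmp 3,0)
jg top: taken
after sub esi, 13: esi=8-13=-5
after add esi, 14: esi=(-5)+14=9
after and esi, 63: esi=9&63=9
after sub edx, 1: edx=3-1=2
cmp edx, 0  (cmp 2,0)
jg top: taken
after sub esi, 13: esi=9-13=-4
after add esi, 14: esi=(-4)+14=10
after and esi, 63: esi=10&63=10
after sub edx, 1: edx=2-1=1
cmp edx, 0  (cmp 1,0)
jg top: taken
after sub esi, 13: esi=10-13=-3
after add esi, 14: esi=(-3)+14=11
after and esi, 63: esi=11&63=11
after sub edx, 1: edx=1-1=0
cmp edx, 0  (cmp 0,0)
jg top: not taken
halt.

11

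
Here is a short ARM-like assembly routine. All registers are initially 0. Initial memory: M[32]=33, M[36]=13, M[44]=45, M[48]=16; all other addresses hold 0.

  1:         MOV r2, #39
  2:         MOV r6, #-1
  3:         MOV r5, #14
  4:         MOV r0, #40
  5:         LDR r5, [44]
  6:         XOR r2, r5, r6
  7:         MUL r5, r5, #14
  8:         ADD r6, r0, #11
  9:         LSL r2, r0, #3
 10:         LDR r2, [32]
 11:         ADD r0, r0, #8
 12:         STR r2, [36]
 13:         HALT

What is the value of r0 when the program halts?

r2=39
r6=-1
r5=14
r0=40
r5=M[44]=45
r2=45^(-1)=-46
r5=45*14=630
r6=40+11=51
r2=40<<3=320
r2=M[32]=33
r0=40+8=48
STR r2, [36] → M[36]=33
halt.

48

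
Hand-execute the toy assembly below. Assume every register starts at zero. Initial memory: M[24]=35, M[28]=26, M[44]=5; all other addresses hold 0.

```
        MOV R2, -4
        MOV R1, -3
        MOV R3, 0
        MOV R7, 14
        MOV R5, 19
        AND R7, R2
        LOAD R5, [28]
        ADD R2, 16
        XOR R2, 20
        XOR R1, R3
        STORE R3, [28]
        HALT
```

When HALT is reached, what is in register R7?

R2=-4
R1=-3
R3=0
R7=14
R5=19
R7=14&(-4)=12
R5=M[28]=26
R2=(-4)+16=12
R2=12^20=24
R1=(-3)^0=-3
STORE R3, [28] → M[28]=0
halt.

12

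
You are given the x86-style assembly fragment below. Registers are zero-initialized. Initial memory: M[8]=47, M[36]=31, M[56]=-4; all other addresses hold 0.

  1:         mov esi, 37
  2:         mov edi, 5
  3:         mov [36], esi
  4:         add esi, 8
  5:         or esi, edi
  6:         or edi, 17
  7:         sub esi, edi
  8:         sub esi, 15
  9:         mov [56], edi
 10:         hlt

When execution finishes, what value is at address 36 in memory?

37

esi=37
edi=5
mov [36], esi → M[36]=37
esi=37+8=45
esi=45|5=45
edi=5|17=21
esi=45-21=24
esi=24-15=9
mov [56], edi → M[56]=21
halt.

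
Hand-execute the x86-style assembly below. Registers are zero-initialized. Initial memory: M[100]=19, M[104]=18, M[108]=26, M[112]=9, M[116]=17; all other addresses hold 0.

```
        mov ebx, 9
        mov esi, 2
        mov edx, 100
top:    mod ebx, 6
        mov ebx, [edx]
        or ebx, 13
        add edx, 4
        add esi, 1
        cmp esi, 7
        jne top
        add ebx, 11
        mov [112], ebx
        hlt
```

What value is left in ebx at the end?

40

after mov ebx, 9: ebx=9
after mov esi, 2: esi=2
after mov edx, 100: edx=100
after mod ebx, 6: ebx=9%6=3
after mov ebx, [edx]: ebx=M[100]=19
after or ebx, 13: ebx=19|13=31
after add edx, 4: edx=100+4=104
after add esi, 1: esi=2+1=3
cmp esi, 7  (cmp 3,7)
jne top: taken
after mod ebx, 6: ebx=31%6=1
after mov ebx, [edx]: ebx=M[104]=18
after or ebx, 13: ebx=18|13=31
after add edx, 4: edx=104+4=108
after add esi, 1: esi=3+1=4
cmp esi, 7  (cmp 4,7)
jne top: taken
after mod ebx, 6: ebx=31%6=1
after mov ebx, [edx]: ebx=M[108]=26
after or ebx, 13: ebx=26|13=31
after add edx, 4: edx=108+4=112
after add esi, 1: esi=4+1=5
cmp esi, 7  (cmp 5,7)
jne top: taken
after mod ebx, 6: ebx=31%6=1
after mov ebx, [edx]: ebx=M[112]=9
after or ebx, 13: ebx=9|13=13
after add edx, 4: edx=112+4=116
after add esi, 1: esi=5+1=6
cmp esi, 7  (cmp 6,7)
jne top: taken
after mod ebx, 6: ebx=13%6=1
after mov ebx, [edx]: ebx=M[116]=17
after or ebx, 13: ebx=17|13=29
after add edx, 4: edx=116+4=120
after add esi, 1: esi=6+1=7
cmp esi, 7  (cmp 7,7)
jne top: not taken
after add ebx, 11: ebx=29+11=40
mov [112], ebx → M[112]=40
halt.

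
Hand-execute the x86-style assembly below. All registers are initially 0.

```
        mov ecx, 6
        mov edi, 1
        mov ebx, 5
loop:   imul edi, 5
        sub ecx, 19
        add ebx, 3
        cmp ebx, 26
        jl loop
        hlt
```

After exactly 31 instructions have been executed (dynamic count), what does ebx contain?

23

ecx=6
edi=1
ebx=5
edi=1*5=5
ecx=6-19=-13
ebx=5+3=8
cmp ebx, 26  (cmp 8,26)
jl loop: taken
edi=5*5=25
ecx=(-13)-19=-32
ebx=8+3=11
cmp ebx, 26  (cmp 11,26)
jl loop: taken
edi=25*5=125
ecx=(-32)-19=-51
ebx=11+3=14
cmp ebx, 26  (cmp 14,26)
jl loop: taken
edi=125*5=625
ecx=(-51)-19=-70
ebx=14+3=17
cmp ebx, 26  (cmp 17,26)
jl loop: taken
edi=625*5=3125
ecx=(-70)-19=-89
ebx=17+3=20
cmp ebx, 26  (cmp 20,26)
jl loop: taken
edi=3125*5=15625
ecx=(-89)-19=-108
ebx=20+3=23
After step 31: ebx = 23.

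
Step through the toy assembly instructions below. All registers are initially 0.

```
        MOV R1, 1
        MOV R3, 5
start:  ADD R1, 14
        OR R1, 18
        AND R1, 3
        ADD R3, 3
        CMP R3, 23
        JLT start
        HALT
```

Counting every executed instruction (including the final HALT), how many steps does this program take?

after MOV R1, 1: R1=1
after MOV R3, 5: R3=5
after ADD R1, 14: R1=1+14=15
after OR R1, 18: R1=15|18=31
after AND R1, 3: R1=31&3=3
after ADD R3, 3: R3=5+3=8
CMP R3, 23  (cmp 8,23)
JLT start: taken
after ADD R1, 14: R1=3+14=17
after OR R1, 18: R1=17|18=19
after AND R1, 3: R1=19&3=3
after ADD R3, 3: R3=8+3=11
CMP R3, 23  (cmp 11,23)
JLT start: taken
after ADD R1, 14: R1=3+14=17
after OR R1, 18: R1=17|18=19
after AND R1, 3: R1=19&3=3
after ADD R3, 3: R3=11+3=14
CMP R3, 23  (cmp 14,23)
JLT start: taken
after ADD R1, 14: R1=3+14=17
after OR R1, 18: R1=17|18=19
after AND R1, 3: R1=19&3=3
after ADD R3, 3: R3=14+3=17
CMP R3, 23  (cmp 17,23)
JLT start: taken
after ADD R1, 14: R1=3+14=17
after OR R1, 18: R1=17|18=19
after AND R1, 3: R1=19&3=3
after ADD R3, 3: R3=17+3=20
CMP R3, 23  (cmp 20,23)
JLT start: taken
after ADD R1, 14: R1=3+14=17
after OR R1, 18: R1=17|18=19
after AND R1, 3: R1=19&3=3
after ADD R3, 3: R3=20+3=23
CMP R3, 23  (cmp 23,23)
JLT start: not taken
halt.
Total executed instructions: 39.

39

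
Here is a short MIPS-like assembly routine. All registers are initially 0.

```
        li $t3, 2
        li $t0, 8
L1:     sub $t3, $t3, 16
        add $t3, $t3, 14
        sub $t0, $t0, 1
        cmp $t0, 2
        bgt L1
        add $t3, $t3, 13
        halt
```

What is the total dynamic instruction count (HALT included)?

li $t3, 2 → $t3=2
li $t0, 8 → $t0=8
sub $t3, $t3, 16 → $t3=2-16=-14
add $t3, $t3, 14 → $t3=(-14)+14=0
sub $t0, $t0, 1 → $t0=8-1=7
cmp $t0, 2  (cmp 7,2)
bgt L1: taken
sub $t3, $t3, 16 → $t3=0-16=-16
add $t3, $t3, 14 → $t3=(-16)+14=-2
sub $t0, $t0, 1 → $t0=7-1=6
cmp $t0, 2  (cmp 6,2)
bgt L1: taken
sub $t3, $t3, 16 → $t3=(-2)-16=-18
add $t3, $t3, 14 → $t3=(-18)+14=-4
sub $t0, $t0, 1 → $t0=6-1=5
cmp $t0, 2  (cmp 5,2)
bgt L1: taken
sub $t3, $t3, 16 → $t3=(-4)-16=-20
add $t3, $t3, 14 → $t3=(-20)+14=-6
sub $t0, $t0, 1 → $t0=5-1=4
cmp $t0, 2  (cmp 4,2)
bgt L1: taken
sub $t3, $t3, 16 → $t3=(-6)-16=-22
add $t3, $t3, 14 → $t3=(-22)+14=-8
sub $t0, $t0, 1 → $t0=4-1=3
cmp $t0, 2  (cmp 3,2)
bgt L1: taken
sub $t3, $t3, 16 → $t3=(-8)-16=-24
add $t3, $t3, 14 → $t3=(-24)+14=-10
sub $t0, $t0, 1 → $t0=3-1=2
cmp $t0, 2  (cmp 2,2)
bgt L1: not taken
add $t3, $t3, 13 → $t3=(-10)+13=3
halt.
Total executed instructions: 34.

34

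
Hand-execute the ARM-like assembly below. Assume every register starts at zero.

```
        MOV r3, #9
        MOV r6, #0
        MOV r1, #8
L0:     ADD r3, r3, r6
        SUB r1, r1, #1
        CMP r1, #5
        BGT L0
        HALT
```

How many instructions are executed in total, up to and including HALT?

after MOV r3, #9: r3=9
after MOV r6, #0: r6=0
after MOV r1, #8: r1=8
after ADD r3, r3, r6: r3=9+0=9
after SUB r1, r1, #1: r1=8-1=7
CMP r1, #5  (cmp 7,5)
BGT L0: taken
after ADD r3, r3, r6: r3=9+0=9
after SUB r1, r1, #1: r1=7-1=6
CMP r1, #5  (cmp 6,5)
BGT L0: taken
after ADD r3, r3, r6: r3=9+0=9
after SUB r1, r1, #1: r1=6-1=5
CMP r1, #5  (cmp 5,5)
BGT L0: not taken
halt.
Total executed instructions: 16.

16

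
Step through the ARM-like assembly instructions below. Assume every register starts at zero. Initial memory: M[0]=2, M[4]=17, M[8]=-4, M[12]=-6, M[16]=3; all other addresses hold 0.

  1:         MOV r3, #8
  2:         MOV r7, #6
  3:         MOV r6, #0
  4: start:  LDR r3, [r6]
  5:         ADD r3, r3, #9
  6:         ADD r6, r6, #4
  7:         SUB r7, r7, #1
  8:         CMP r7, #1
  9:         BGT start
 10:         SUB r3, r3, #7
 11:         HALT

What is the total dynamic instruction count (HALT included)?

after MOV r3, #8: r3=8
after MOV r7, #6: r7=6
after MOV r6, #0: r6=0
after LDR r3, [r6]: r3=M[0]=2
after ADD r3, r3, #9: r3=2+9=11
after ADD r6, r6, #4: r6=0+4=4
after SUB r7, r7, #1: r7=6-1=5
CMP r7, #1  (cmp 5,1)
BGT start: taken
after LDR r3, [r6]: r3=M[4]=17
after ADD r3, r3, #9: r3=17+9=26
after ADD r6, r6, #4: r6=4+4=8
after SUB r7, r7, #1: r7=5-1=4
CMP r7, #1  (cmp 4,1)
BGT start: taken
after LDR r3, [r6]: r3=M[8]=-4
after ADD r3, r3, #9: r3=(-4)+9=5
after ADD r6, r6, #4: r6=8+4=12
after SUB r7, r7, #1: r7=4-1=3
CMP r7, #1  (cmp 3,1)
BGT start: taken
after LDR r3, [r6]: r3=M[12]=-6
after ADD r3, r3, #9: r3=(-6)+9=3
after ADD r6, r6, #4: r6=12+4=16
after SUB r7, r7, #1: r7=3-1=2
CMP r7, #1  (cmp 2,1)
BGT start: taken
after LDR r3, [r6]: r3=M[16]=3
after ADD r3, r3, #9: r3=3+9=12
after ADD r6, r6, #4: r6=16+4=20
after SUB r7, r7, #1: r7=2-1=1
CMP r7, #1  (cmp 1,1)
BGT start: not taken
after SUB r3, r3, #7: r3=12-7=5
halt.
Total executed instructions: 35.

35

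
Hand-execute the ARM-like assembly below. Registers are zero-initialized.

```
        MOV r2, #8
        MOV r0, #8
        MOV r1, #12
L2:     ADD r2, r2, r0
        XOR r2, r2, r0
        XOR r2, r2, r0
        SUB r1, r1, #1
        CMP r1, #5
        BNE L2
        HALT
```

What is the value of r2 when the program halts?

after MOV r2, #8: r2=8
after MOV r0, #8: r0=8
after MOV r1, #12: r1=12
after ADD r2, r2, r0: r2=8+8=16
after XOR r2, r2, r0: r2=16^8=24
after XOR r2, r2, r0: r2=24^8=16
after SUB r1, r1, #1: r1=12-1=11
CMP r1, #5  (cmp 11,5)
BNE L2: taken
after ADD r2, r2, r0: r2=16+8=24
after XOR r2, r2, r0: r2=24^8=16
after XOR r2, r2, r0: r2=16^8=24
after SUB r1, r1, #1: r1=11-1=10
CMP r1, #5  (cmp 10,5)
BNE L2: taken
after ADD r2, r2, r0: r2=24+8=32
after XOR r2, r2, r0: r2=32^8=40
after XOR r2, r2, r0: r2=40^8=32
after SUB r1, r1, #1: r1=10-1=9
CMP r1, #5  (cmp 9,5)
BNE L2: taken
after ADD r2, r2, r0: r2=32+8=40
after XOR r2, r2, r0: r2=40^8=32
after XOR r2, r2, r0: r2=32^8=40
after SUB r1, r1, #1: r1=9-1=8
CMP r1, #5  (cmp 8,5)
BNE L2: taken
after ADD r2, r2, r0: r2=40+8=48
after XOR r2, r2, r0: r2=48^8=56
after XOR r2, r2, r0: r2=56^8=48
after SUB r1, r1, #1: r1=8-1=7
CMP r1, #5  (cmp 7,5)
BNE L2: taken
after ADD r2, r2, r0: r2=48+8=56
after XOR r2, r2, r0: r2=56^8=48
after XOR r2, r2, r0: r2=48^8=56
after SUB r1, r1, #1: r1=7-1=6
CMP r1, #5  (cmp 6,5)
BNE L2: taken
after ADD r2, r2, r0: r2=56+8=64
after XOR r2, r2, r0: r2=64^8=72
after XOR r2, r2, r0: r2=72^8=64
after SUB r1, r1, #1: r1=6-1=5
CMP r1, #5  (cmp 5,5)
BNE L2: not taken
halt.

64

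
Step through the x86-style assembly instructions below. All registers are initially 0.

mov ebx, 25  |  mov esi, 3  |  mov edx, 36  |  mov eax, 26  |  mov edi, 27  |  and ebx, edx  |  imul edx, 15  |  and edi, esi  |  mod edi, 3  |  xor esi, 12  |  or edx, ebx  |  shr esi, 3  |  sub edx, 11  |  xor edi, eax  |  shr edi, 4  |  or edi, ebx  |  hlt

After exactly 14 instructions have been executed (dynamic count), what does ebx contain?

0

mov ebx, 25 → ebx=25
mov esi, 3 → esi=3
mov edx, 36 → edx=36
mov eax, 26 → eax=26
mov edi, 27 → edi=27
and ebx, edx → ebx=25&36=0
imul edx, 15 → edx=36*15=540
and edi, esi → edi=27&3=3
mod edi, 3 → edi=3%3=0
xor esi, 12 → esi=3^12=15
or edx, ebx → edx=540|0=540
shr esi, 3 → esi=15>>3=1
sub edx, 11 → edx=540-11=529
xor edi, eax → edi=0^26=26
After step 14: ebx = 0.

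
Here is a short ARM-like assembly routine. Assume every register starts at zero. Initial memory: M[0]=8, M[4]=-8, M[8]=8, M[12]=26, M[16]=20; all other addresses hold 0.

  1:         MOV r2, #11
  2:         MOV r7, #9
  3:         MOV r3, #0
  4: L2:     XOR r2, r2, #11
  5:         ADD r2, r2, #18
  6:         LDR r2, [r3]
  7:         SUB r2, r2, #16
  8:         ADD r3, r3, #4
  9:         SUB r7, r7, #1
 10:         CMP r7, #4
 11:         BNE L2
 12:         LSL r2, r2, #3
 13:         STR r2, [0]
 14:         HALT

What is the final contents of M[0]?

r2=11
r7=9
r3=0
r2=11^11=0
r2=0+18=18
r2=M[0]=8
r2=8-16=-8
r3=0+4=4
r7=9-1=8
CMP r7, #4  (cmp 8,4)
BNE L2: taken
r2=(-8)^11=-13
r2=(-13)+18=5
r2=M[4]=-8
r2=(-8)-16=-24
r3=4+4=8
r7=8-1=7
CMP r7, #4  (cmp 7,4)
BNE L2: taken
r2=(-24)^11=-29
r2=(-29)+18=-11
r2=M[8]=8
r2=8-16=-8
r3=8+4=12
r7=7-1=6
CMP r7, #4  (cmp 6,4)
BNE L2: taken
r2=(-8)^11=-13
r2=(-13)+18=5
r2=M[12]=26
r2=26-16=10
r3=12+4=16
r7=6-1=5
CMP r7, #4  (cmp 5,4)
BNE L2: taken
r2=10^11=1
r2=1+18=19
r2=M[16]=20
r2=20-16=4
r3=16+4=20
r7=5-1=4
CMP r7, #4  (cmp 4,4)
BNE L2: not taken
r2=4<<3=32
STR r2, [0] → M[0]=32
halt.

32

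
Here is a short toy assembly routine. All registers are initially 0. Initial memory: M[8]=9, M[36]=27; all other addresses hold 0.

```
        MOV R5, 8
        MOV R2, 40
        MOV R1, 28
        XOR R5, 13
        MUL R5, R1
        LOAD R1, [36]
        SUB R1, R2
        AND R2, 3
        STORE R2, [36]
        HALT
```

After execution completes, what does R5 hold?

MOV R5, 8 → R5=8
MOV R2, 40 → R2=40
MOV R1, 28 → R1=28
XOR R5, 13 → R5=8^13=5
MUL R5, R1 → R5=5*28=140
LOAD R1, [36] → R1=M[36]=27
SUB R1, R2 → R1=27-40=-13
AND R2, 3 → R2=40&3=0
STORE R2, [36] → M[36]=0
halt.

140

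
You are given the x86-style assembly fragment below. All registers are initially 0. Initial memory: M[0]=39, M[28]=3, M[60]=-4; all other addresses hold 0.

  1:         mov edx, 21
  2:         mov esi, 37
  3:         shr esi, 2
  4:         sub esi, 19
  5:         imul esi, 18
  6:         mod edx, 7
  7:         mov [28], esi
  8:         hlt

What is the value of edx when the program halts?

after mov edx, 21: edx=21
after mov esi, 37: esi=37
after shr esi, 2: esi=37>>2=9
after sub esi, 19: esi=9-19=-10
after imul esi, 18: esi=(-10)*18=-180
after mod edx, 7: edx=21%7=0
mov [28], esi → M[28]=-180
halt.

0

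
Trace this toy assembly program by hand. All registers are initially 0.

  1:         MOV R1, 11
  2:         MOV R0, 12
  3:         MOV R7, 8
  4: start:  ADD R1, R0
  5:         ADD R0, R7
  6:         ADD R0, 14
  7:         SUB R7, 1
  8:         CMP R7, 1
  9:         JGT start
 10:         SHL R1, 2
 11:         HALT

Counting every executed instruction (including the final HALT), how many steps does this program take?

47

R1=11
R0=12
R7=8
R1=11+12=23
R0=12+8=20
R0=20+14=34
R7=8-1=7
CMP R7, 1  (cmp 7,1)
JGT start: taken
R1=23+34=57
R0=34+7=41
R0=41+14=55
R7=7-1=6
CMP R7, 1  (cmp 6,1)
JGT start: taken
R1=57+55=112
R0=55+6=61
R0=61+14=75
R7=6-1=5
CMP R7, 1  (cmp 5,1)
JGT start: taken
R1=112+75=187
R0=75+5=80
R0=80+14=94
R7=5-1=4
CMP R7, 1  (cmp 4,1)
JGT start: taken
R1=187+94=281
R0=94+4=98
R0=98+14=112
R7=4-1=3
CMP R7, 1  (cmp 3,1)
JGT start: taken
R1=281+112=393
R0=112+3=115
R0=115+14=129
R7=3-1=2
CMP R7, 1  (cmp 2,1)
JGT start: taken
R1=393+129=522
R0=129+2=131
R0=131+14=145
R7=2-1=1
CMP R7, 1  (cmp 1,1)
JGT start: not taken
R1=522<<2=2088
halt.
Total executed instructions: 47.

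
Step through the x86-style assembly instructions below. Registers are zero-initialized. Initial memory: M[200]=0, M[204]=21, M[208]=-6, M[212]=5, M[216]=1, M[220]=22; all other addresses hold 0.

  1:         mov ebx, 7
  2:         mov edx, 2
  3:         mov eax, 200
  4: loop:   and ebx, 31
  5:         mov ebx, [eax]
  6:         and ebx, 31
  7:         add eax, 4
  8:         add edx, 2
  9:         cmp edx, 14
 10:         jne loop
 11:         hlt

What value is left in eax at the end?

ebx=7
edx=2
eax=200
ebx=7&31=7
ebx=M[200]=0
ebx=0&31=0
eax=200+4=204
edx=2+2=4
cmp edx, 14  (cmp 4,14)
jne loop: taken
ebx=0&31=0
ebx=M[204]=21
ebx=21&31=21
eax=204+4=208
edx=4+2=6
cmp edx, 14  (cmp 6,14)
jne loop: taken
ebx=21&31=21
ebx=M[208]=-6
ebx=(-6)&31=26
eax=208+4=212
edx=6+2=8
cmp edx, 14  (cmp 8,14)
jne loop: taken
ebx=26&31=26
ebx=M[212]=5
ebx=5&31=5
eax=212+4=216
edx=8+2=10
cmp edx, 14  (cmp 10,14)
jne loop: taken
ebx=5&31=5
ebx=M[216]=1
ebx=1&31=1
eax=216+4=220
edx=10+2=12
cmp edx, 14  (cmp 12,14)
jne loop: taken
ebx=1&31=1
ebx=M[220]=22
ebx=22&31=22
eax=220+4=224
edx=12+2=14
cmp edx, 14  (cmp 14,14)
jne loop: not taken
halt.

224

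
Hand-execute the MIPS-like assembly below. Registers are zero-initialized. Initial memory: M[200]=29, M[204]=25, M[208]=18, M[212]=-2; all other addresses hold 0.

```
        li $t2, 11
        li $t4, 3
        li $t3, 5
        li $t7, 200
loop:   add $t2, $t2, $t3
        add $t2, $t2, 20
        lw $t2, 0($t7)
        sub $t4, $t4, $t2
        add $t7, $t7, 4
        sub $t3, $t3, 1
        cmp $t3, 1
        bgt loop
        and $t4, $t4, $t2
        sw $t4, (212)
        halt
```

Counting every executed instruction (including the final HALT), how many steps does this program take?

after li $t2, 11: $t2=11
after li $t4, 3: $t4=3
after li $t3, 5: $t3=5
after li $t7, 200: $t7=200
after add $t2, $t2, $t3: $t2=11+5=16
after add $t2, $t2, 20: $t2=16+20=36
after lw $t2, 0($t7): $t2=M[200]=29
after sub $t4, $t4, $t2: $t4=3-29=-26
after add $t7, $t7, 4: $t7=200+4=204
after sub $t3, $t3, 1: $t3=5-1=4
cmp $t3, 1  (cmp 4,1)
bgt loop: taken
after add $t2, $t2, $t3: $t2=29+4=33
after add $t2, $t2, 20: $t2=33+20=53
after lw $t2, 0($t7): $t2=M[204]=25
after sub $t4, $t4, $t2: $t4=(-26)-25=-51
after add $t7, $t7, 4: $t7=204+4=208
after sub $t3, $t3, 1: $t3=4-1=3
cmp $t3, 1  (cmp 3,1)
bgt loop: taken
after add $t2, $t2, $t3: $t2=25+3=28
after add $t2, $t2, 20: $t2=28+20=48
after lw $t2, 0($t7): $t2=M[208]=18
after sub $t4, $t4, $t2: $t4=(-51)-18=-69
after add $t7, $t7, 4: $t7=208+4=212
after sub $t3, $t3, 1: $t3=3-1=2
cmp $t3, 1  (cmp 2,1)
bgt loop: taken
after add $t2, $t2, $t3: $t2=18+2=20
after add $t2, $t2, 20: $t2=20+20=40
after lw $t2, 0($t7): $t2=M[212]=-2
after sub $t4, $t4, $t2: $t4=(-69)-(-2)=-67
after add $t7, $t7, 4: $t7=212+4=216
after sub $t3, $t3, 1: $t3=2-1=1
cmp $t3, 1  (cmp 1,1)
bgt loop: not taken
after and $t4, $t4, $t2: $t4=(-67)&(-2)=-68
sw $t4, (212) → M[212]=-68
halt.
Total executed instructions: 39.

39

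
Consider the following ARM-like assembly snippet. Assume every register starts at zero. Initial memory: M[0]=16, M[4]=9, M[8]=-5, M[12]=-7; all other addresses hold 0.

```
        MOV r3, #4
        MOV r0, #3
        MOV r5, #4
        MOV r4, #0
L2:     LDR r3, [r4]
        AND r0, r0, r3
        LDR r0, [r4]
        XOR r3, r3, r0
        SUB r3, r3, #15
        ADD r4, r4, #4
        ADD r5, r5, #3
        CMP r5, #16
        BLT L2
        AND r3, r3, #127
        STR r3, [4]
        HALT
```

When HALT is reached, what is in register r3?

r3=4
r0=3
r5=4
r4=0
r3=M[0]=16
r0=3&16=0
r0=M[0]=16
r3=16^16=0
r3=0-15=-15
r4=0+4=4
r5=4+3=7
CMP r5, #16  (cmp 7,16)
BLT L2: taken
r3=M[4]=9
r0=16&9=0
r0=M[4]=9
r3=9^9=0
r3=0-15=-15
r4=4+4=8
r5=7+3=10
CMP r5, #16  (cmp 10,16)
BLT L2: taken
r3=M[8]=-5
r0=9&(-5)=9
r0=M[8]=-5
r3=(-5)^(-5)=0
r3=0-15=-15
r4=8+4=12
r5=10+3=13
CMP r5, #16  (cmp 13,16)
BLT L2: taken
r3=M[12]=-7
r0=(-5)&(-7)=-7
r0=M[12]=-7
r3=(-7)^(-7)=0
r3=0-15=-15
r4=12+4=16
r5=13+3=16
CMP r5, #16  (cmp 16,16)
BLT L2: not taken
r3=(-15)&127=113
STR r3, [4] → M[4]=113
halt.

113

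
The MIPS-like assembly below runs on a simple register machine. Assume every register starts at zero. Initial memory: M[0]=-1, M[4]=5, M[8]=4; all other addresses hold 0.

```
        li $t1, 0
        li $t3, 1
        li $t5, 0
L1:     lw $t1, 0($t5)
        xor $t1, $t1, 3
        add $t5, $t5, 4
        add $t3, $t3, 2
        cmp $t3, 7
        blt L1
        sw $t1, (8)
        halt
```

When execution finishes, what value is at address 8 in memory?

after li $t1, 0: $t1=0
after li $t3, 1: $t3=1
after li $t5, 0: $t5=0
after lw $t1, 0($t5): $t1=M[0]=-1
after xor $t1, $t1, 3: $t1=(-1)^3=-4
after add $t5, $t5, 4: $t5=0+4=4
after add $t3, $t3, 2: $t3=1+2=3
cmp $t3, 7  (cmp 3,7)
blt L1: taken
after lw $t1, 0($t5): $t1=M[4]=5
after xor $t1, $t1, 3: $t1=5^3=6
after add $t5, $t5, 4: $t5=4+4=8
after add $t3, $t3, 2: $t3=3+2=5
cmp $t3, 7  (cmp 5,7)
blt L1: taken
after lw $t1, 0($t5): $t1=M[8]=4
after xor $t1, $t1, 3: $t1=4^3=7
after add $t5, $t5, 4: $t5=8+4=12
after add $t3, $t3, 2: $t3=5+2=7
cmp $t3, 7  (cmp 7,7)
blt L1: not taken
sw $t1, (8) → M[8]=7
halt.

7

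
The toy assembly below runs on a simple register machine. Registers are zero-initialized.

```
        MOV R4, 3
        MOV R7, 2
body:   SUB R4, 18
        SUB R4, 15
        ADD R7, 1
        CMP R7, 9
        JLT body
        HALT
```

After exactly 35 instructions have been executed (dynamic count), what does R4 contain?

MOV R4, 3 → R4=3
MOV R7, 2 → R7=2
SUB R4, 18 → R4=3-18=-15
SUB R4, 15 → R4=(-15)-15=-30
ADD R7, 1 → R7=2+1=3
CMP R7, 9  (cmp 3,9)
JLT body: taken
SUB R4, 18 → R4=(-30)-18=-48
SUB R4, 15 → R4=(-48)-15=-63
ADD R7, 1 → R7=3+1=4
CMP R7, 9  (cmp 4,9)
JLT body: taken
SUB R4, 18 → R4=(-63)-18=-81
SUB R4, 15 → R4=(-81)-15=-96
ADD R7, 1 → R7=4+1=5
CMP R7, 9  (cmp 5,9)
JLT body: taken
SUB R4, 18 → R4=(-96)-18=-114
SUB R4, 15 → R4=(-114)-15=-129
ADD R7, 1 → R7=5+1=6
CMP R7, 9  (cmp 6,9)
JLT body: taken
SUB R4, 18 → R4=(-129)-18=-147
SUB R4, 15 → R4=(-147)-15=-162
ADD R7, 1 → R7=6+1=7
CMP R7, 9  (cmp 7,9)
JLT body: taken
SUB R4, 18 → R4=(-162)-18=-180
SUB R4, 15 → R4=(-180)-15=-195
ADD R7, 1 → R7=7+1=8
CMP R7, 9  (cmp 8,9)
JLT body: taken
SUB R4, 18 → R4=(-195)-18=-213
SUB R4, 15 → R4=(-213)-15=-228
ADD R7, 1 → R7=8+1=9
After step 35: R4 = -228.

-228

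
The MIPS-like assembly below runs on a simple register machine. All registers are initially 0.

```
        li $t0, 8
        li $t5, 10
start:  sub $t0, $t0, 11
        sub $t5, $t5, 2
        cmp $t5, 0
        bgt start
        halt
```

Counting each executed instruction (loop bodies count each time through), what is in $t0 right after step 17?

-36

$t0=8
$t5=10
$t0=8-11=-3
$t5=10-2=8
cmp $t5, 0  (cmp 8,0)
bgt start: taken
$t0=(-3)-11=-14
$t5=8-2=6
cmp $t5, 0  (cmp 6,0)
bgt start: taken
$t0=(-14)-11=-25
$t5=6-2=4
cmp $t5, 0  (cmp 4,0)
bgt start: taken
$t0=(-25)-11=-36
$t5=4-2=2
cmp $t5, 0  (cmp 2,0)
After step 17: $t0 = -36.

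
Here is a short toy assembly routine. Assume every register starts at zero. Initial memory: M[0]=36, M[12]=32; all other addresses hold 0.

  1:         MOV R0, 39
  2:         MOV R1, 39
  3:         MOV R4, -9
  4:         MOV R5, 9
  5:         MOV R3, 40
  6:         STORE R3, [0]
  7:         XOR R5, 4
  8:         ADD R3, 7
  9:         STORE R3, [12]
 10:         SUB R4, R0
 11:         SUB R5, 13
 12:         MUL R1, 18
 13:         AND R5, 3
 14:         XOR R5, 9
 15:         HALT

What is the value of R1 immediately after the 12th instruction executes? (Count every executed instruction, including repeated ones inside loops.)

MOV R0, 39 → R0=39
MOV R1, 39 → R1=39
MOV R4, -9 → R4=-9
MOV R5, 9 → R5=9
MOV R3, 40 → R3=40
STORE R3, [0] → M[0]=40
XOR R5, 4 → R5=9^4=13
ADD R3, 7 → R3=40+7=47
STORE R3, [12] → M[12]=47
SUB R4, R0 → R4=(-9)-39=-48
SUB R5, 13 → R5=13-13=0
MUL R1, 18 → R1=39*18=702
After step 12: R1 = 702.

702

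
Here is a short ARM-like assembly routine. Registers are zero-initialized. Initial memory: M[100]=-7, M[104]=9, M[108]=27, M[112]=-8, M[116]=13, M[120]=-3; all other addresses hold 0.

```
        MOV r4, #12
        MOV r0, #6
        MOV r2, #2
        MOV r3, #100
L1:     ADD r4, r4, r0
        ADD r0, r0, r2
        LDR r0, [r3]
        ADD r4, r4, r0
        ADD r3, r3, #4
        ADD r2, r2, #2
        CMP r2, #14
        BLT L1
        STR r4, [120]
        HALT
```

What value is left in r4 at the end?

after MOV r4, #12: r4=12
after MOV r0, #6: r0=6
after MOV r2, #2: r2=2
after MOV r3, #100: r3=100
after ADD r4, r4, r0: r4=12+6=18
after ADD r0, r0, r2: r0=6+2=8
after LDR r0, [r3]: r0=M[100]=-7
after ADD r4, r4, r0: r4=18+(-7)=11
after ADD r3, r3, #4: r3=100+4=104
after ADD r2, r2, #2: r2=2+2=4
CMP r2, #14  (cmp 4,14)
BLT L1: taken
after ADD r4, r4, r0: r4=11+(-7)=4
after ADD r0, r0, r2: r0=(-7)+4=-3
after LDR r0, [r3]: r0=M[104]=9
after ADD r4, r4, r0: r4=4+9=13
after ADD r3, r3, #4: r3=104+4=108
after ADD r2, r2, #2: r2=4+2=6
CMP r2, #14  (cmp 6,14)
BLT L1: taken
after ADD r4, r4, r0: r4=13+9=22
after ADD r0, r0, r2: r0=9+6=15
after LDR r0, [r3]: r0=M[108]=27
after ADD r4, r4, r0: r4=22+27=49
after ADD r3, r3, #4: r3=108+4=112
after ADD r2, r2, #2: r2=6+2=8
CMP r2, #14  (cmp 8,14)
BLT L1: taken
after ADD r4, r4, r0: r4=49+27=76
after ADD r0, r0, r2: r0=27+8=35
after LDR r0, [r3]: r0=M[112]=-8
after ADD r4, r4, r0: r4=76+(-8)=68
after ADD r3, r3, #4: r3=112+4=116
after ADD r2, r2, #2: r2=8+2=10
CMP r2, #14  (cmp 10,14)
BLT L1: taken
after ADD r4, r4, r0: r4=68+(-8)=60
after ADD r0, r0, r2: r0=(-8)+10=2
after LDR r0, [r3]: r0=M[116]=13
after ADD r4, r4, r0: r4=60+13=73
after ADD r3, r3, #4: r3=116+4=120
after ADD r2, r2, #2: r2=10+2=12
CMP r2, #14  (cmp 12,14)
BLT L1: taken
after ADD r4, r4, r0: r4=73+13=86
after ADD r0, r0, r2: r0=13+12=25
after LDR r0, [r3]: r0=M[120]=-3
after ADD r4, r4, r0: r4=86+(-3)=83
after ADD r3, r3, #4: r3=120+4=124
after ADD r2, r2, #2: r2=12+2=14
CMP r2, #14  (cmp 14,14)
BLT L1: not taken
STR r4, [120] → M[120]=83
halt.

83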